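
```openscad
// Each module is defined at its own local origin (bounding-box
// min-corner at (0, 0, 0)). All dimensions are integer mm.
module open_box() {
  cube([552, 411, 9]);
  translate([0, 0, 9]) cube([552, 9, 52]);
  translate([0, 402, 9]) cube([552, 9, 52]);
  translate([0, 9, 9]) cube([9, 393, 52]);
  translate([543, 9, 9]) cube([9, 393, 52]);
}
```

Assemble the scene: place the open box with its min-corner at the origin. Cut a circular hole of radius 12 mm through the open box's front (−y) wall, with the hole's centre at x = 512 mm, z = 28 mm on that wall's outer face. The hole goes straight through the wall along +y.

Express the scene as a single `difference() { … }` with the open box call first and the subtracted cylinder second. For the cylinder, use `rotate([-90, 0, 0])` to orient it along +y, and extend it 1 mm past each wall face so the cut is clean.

difference() {
  open_box();
  translate([512, -1, 28]) rotate([-90, 0, 0]) cylinder(h = 11, r = 12);
}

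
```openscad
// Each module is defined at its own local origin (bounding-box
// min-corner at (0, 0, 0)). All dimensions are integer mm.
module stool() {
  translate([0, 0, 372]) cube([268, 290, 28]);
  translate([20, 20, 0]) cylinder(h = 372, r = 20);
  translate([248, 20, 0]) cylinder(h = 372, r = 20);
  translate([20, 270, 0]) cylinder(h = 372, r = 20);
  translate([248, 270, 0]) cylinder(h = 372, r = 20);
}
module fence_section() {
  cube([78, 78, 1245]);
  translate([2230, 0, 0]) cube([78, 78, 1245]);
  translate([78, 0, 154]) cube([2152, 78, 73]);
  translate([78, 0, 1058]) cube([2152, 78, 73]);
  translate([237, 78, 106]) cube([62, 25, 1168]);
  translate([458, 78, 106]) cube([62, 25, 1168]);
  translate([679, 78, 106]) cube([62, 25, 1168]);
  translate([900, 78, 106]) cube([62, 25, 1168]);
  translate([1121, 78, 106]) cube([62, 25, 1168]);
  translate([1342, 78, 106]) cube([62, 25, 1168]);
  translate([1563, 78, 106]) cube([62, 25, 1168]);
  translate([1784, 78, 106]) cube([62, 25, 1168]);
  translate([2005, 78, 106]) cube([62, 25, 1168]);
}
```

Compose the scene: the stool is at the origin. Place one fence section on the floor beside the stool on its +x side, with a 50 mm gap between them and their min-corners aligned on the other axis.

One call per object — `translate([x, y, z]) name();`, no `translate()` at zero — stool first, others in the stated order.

stool();
translate([318, 0, 0]) fence_section();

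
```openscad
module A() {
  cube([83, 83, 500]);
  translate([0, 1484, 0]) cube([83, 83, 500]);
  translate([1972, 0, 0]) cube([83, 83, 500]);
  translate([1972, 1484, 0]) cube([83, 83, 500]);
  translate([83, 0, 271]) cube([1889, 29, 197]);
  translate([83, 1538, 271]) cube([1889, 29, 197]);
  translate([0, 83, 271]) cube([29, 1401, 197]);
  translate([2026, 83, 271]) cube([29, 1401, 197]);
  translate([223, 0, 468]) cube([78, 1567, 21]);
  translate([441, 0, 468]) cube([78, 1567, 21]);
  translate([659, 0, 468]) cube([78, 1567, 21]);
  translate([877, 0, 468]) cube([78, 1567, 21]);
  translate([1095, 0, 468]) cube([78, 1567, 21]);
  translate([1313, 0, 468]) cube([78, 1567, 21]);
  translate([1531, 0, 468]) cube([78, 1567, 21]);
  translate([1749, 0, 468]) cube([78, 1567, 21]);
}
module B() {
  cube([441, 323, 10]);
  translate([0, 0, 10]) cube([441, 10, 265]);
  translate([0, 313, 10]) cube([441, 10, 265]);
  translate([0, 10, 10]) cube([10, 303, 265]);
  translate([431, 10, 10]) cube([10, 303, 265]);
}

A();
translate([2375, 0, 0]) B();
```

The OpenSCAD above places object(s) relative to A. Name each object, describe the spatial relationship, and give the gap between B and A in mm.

A is a bed frame. B is an open box. The open box is on the floor beside the bed frame on its +x side. The gap between the open box and the bed frame is 320 mm.

The open box's nearest face is 320 mm from the bed frame's +x face.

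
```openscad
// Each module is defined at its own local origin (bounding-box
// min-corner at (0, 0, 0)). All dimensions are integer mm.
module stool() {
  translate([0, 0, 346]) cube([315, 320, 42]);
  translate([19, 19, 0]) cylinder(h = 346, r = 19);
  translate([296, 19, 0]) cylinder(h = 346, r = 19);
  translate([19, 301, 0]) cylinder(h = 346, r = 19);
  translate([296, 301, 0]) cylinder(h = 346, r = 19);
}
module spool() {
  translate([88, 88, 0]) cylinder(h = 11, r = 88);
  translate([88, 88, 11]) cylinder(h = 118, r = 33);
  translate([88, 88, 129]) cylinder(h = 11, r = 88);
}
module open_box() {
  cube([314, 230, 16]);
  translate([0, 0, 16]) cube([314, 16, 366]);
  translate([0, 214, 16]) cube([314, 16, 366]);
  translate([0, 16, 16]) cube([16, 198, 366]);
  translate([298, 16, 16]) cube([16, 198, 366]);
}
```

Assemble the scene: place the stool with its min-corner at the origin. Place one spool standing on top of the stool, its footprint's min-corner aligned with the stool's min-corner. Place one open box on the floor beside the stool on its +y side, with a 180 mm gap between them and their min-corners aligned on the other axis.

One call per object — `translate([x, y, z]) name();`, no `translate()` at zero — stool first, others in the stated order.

stool();
translate([0, 0, 388]) spool();
translate([0, 500, 0]) open_box();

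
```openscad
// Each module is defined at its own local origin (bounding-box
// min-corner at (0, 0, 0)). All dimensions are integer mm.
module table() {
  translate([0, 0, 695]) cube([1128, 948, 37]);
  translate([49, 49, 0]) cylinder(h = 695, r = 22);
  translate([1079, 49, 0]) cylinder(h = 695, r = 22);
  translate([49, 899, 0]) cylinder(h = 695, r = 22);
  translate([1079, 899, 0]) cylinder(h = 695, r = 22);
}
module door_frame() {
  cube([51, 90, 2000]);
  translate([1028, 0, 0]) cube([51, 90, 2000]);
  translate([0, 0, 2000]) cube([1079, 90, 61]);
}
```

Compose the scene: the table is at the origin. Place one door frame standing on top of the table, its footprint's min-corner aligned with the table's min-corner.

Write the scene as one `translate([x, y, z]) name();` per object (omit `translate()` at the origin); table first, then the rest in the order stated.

table();
translate([0, 0, 732]) door_frame();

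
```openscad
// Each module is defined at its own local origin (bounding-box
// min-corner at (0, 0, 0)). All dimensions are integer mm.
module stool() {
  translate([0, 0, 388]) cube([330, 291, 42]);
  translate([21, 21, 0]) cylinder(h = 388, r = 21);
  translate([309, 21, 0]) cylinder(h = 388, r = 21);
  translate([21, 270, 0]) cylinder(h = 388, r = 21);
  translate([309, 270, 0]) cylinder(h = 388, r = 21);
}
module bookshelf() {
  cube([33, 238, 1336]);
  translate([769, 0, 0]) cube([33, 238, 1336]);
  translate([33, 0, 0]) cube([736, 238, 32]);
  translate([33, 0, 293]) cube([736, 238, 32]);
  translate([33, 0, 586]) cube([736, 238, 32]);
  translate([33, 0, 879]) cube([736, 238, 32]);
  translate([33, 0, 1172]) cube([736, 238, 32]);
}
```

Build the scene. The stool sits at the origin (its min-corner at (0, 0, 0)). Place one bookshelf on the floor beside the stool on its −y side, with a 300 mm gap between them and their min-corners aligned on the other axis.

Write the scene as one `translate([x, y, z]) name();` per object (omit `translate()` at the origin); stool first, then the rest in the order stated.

stool();
translate([0, -538, 0]) bookshelf();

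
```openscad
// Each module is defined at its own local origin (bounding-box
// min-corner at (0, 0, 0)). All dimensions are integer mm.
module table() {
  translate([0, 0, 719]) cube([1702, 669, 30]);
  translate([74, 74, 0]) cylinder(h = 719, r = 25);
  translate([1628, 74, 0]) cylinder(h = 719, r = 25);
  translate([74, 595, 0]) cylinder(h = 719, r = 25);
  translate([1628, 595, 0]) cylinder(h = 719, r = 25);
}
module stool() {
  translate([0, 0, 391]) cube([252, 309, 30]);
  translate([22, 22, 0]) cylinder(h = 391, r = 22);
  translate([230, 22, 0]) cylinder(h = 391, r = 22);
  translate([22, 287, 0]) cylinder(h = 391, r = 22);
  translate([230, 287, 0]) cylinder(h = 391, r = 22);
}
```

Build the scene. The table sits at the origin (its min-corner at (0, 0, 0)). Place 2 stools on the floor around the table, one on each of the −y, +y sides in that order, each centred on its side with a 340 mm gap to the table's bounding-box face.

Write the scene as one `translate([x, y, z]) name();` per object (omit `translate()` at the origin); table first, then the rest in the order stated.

table();
translate([725, -649, 0]) stool();
translate([725, 1009, 0]) stool();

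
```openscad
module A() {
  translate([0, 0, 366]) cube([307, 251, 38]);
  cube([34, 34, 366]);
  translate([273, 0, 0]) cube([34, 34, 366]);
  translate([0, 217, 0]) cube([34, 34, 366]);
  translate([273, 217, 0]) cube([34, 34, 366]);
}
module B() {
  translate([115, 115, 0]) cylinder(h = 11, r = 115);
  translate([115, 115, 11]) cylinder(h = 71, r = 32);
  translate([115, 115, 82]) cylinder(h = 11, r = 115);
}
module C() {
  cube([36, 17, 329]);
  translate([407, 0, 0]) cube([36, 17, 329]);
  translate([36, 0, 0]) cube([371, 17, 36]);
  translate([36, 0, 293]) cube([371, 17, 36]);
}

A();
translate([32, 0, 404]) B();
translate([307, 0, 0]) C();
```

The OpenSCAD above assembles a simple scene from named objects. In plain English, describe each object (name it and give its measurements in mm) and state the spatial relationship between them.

A is a four-legged stool. The seat is a 307×251×38 mm slab whose top surface is at z = 404 mm; four square legs, each 34×34 mm in cross-section, run from the floor (z = 0) to the underside of the seat, each flush with a corner of the seat.

B is a spool: two coaxial disc flanges of radius 115 mm and thickness 11 mm, joined by a core cylinder of radius 32 mm and height 71 mm. The lower flange rests on z = 0 and the three cylinders share a vertical axis.

C is a picture frame with a 371×257 mm rectangular opening (x by z) and a uniform 36 mm border on every side. Frame depth is 17 mm along y. It is built from two vertical stiles running the full outside height and two horizontal rails spanning the gap between the stiles.

The spool is on top of the stool. The picture frame is against the stool's +x side, with their −y faces flush.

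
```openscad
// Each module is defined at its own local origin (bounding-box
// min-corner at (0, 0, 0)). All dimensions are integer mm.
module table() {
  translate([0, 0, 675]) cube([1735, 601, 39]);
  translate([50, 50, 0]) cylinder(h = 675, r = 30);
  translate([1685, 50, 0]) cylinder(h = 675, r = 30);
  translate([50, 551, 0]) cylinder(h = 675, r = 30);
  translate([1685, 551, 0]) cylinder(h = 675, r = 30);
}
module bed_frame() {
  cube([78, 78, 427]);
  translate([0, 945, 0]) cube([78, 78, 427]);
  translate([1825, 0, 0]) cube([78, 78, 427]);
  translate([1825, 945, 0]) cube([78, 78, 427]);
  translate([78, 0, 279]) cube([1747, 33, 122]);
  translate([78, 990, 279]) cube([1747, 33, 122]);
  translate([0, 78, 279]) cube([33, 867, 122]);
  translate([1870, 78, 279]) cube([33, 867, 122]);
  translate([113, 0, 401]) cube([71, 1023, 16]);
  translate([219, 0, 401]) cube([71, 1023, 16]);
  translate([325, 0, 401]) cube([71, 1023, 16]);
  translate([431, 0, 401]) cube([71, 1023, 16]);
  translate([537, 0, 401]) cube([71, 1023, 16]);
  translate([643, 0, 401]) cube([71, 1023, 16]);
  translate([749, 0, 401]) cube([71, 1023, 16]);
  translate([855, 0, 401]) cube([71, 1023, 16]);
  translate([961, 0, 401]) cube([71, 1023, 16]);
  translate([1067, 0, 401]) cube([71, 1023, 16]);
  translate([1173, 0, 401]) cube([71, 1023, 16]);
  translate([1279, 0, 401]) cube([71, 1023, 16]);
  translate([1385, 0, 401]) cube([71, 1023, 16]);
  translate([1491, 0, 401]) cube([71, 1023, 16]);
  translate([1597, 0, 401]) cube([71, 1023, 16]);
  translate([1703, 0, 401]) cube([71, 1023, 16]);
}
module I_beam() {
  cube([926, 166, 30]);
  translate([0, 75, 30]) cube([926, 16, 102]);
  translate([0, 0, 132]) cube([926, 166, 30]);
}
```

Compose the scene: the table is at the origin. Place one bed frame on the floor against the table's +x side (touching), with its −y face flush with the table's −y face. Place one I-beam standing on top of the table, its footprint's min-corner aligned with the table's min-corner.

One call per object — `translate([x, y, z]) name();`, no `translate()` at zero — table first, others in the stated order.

table();
translate([1735, 0, 0]) bed_frame();
translate([0, 0, 714]) I_beam();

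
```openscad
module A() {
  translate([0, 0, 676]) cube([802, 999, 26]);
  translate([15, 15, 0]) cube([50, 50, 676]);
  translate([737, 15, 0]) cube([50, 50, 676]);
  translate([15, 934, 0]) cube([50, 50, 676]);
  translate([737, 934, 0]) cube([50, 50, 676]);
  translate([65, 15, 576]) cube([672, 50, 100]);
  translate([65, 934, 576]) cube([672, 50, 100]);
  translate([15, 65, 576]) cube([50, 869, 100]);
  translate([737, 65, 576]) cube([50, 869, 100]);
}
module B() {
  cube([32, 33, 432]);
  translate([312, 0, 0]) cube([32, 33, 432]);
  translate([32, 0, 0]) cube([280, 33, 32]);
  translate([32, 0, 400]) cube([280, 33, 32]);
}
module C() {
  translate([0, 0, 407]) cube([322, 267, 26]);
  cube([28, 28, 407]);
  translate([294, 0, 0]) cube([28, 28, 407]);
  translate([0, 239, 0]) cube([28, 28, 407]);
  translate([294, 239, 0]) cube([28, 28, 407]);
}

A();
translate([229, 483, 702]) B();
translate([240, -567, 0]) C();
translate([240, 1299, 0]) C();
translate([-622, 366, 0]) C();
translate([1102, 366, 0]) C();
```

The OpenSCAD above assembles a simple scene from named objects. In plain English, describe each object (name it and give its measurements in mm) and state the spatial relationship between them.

A is a table with a 802×999 mm rectangular top, 26 mm thick, top surface at z = 702 mm, supported by four 50×50 mm square legs, each inset 15 mm from the nearest pair of top edges, running from the floor. Four apron rails, 50 mm thick and 100 mm tall, run between adjacent legs with their top edges flush with the underside of the top and their outer faces flush with the legs' outer faces.

B is a picture frame with a 280×368 mm rectangular opening (x by z) and a uniform 32 mm border on every side. Frame depth is 33 mm along y. It is built from two vertical stiles running the full outside height and two horizontal rails spanning the gap between the stiles.

C is a simple wooden stool: a rectangular seat 322 mm (x) by 267 mm (y), 26 mm thick, top face at z = 433 mm, on four square legs, each 28×28 mm in cross-section. The legs rest on z = 0, each flush with a corner of the seat.

The picture frame is on top of the table, centred. Four stools sit around the table at the −y, +y, −x, +x sides.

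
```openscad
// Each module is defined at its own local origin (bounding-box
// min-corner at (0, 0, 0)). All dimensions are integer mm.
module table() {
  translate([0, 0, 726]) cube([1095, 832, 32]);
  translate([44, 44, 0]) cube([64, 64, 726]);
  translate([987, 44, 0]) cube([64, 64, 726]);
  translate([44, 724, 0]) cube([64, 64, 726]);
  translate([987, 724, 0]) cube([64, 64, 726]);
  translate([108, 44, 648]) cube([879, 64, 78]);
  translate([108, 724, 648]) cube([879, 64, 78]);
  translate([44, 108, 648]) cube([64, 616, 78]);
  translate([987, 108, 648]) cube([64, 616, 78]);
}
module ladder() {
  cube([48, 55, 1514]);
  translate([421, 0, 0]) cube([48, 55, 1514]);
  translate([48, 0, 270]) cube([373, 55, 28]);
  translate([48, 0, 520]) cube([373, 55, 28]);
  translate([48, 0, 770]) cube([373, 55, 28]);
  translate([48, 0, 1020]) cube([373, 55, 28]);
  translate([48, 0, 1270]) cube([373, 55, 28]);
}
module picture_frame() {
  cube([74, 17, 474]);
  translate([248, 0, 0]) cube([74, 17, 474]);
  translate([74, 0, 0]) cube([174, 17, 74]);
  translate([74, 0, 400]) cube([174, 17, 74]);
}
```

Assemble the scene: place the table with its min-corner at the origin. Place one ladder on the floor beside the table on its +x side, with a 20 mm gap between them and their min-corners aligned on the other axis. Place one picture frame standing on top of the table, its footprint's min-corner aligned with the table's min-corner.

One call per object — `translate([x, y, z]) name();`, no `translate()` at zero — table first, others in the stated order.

table();
translate([1115, 0, 0]) ladder();
translate([0, 0, 758]) picture_frame();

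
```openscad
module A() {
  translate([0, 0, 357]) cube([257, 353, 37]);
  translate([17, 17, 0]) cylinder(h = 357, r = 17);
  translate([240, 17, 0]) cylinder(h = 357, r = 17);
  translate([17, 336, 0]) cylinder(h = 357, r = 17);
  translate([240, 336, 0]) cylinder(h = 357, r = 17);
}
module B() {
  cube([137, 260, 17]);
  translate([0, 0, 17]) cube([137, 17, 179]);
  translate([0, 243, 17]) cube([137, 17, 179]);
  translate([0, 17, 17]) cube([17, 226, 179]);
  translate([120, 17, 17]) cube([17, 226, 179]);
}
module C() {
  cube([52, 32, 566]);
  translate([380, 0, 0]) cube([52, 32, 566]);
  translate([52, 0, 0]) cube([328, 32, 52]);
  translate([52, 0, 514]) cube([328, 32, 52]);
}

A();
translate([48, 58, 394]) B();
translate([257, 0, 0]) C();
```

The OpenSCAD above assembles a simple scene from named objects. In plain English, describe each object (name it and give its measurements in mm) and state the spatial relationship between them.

A is a simple wooden stool: a rectangular seat 257 mm (x) by 353 mm (y), 37 mm thick, top face at z = 394 mm, on four round legs, each 34 mm in diameter. The legs rest on z = 0, each leg's axis is inset half a diameter from the nearest pair of seat edges (so the leg's bounding box is flush with the corner).

B is an open-topped rectangular box: outside dimensions 137×260×196 mm, with a uniform wall and base thickness of 17 mm. The base is a full 137×260 slab on the floor; four walls sit on top of the base. The front and back walls (the −y and +y sides) span the full width; the two side walls fit between them.

C is a rectangular picture frame lying in the x–z plane (depth along y). The opening is 328 mm wide (x) by 462 mm tall (z), surrounded by a border 52 mm wide on all four sides. The frame is 32 mm deep and is made of two full-height vertical stiles with two horizontal rails fitted between them.

The open box is on top of the stool. The picture frame is against the stool's +x side, with their −y faces flush.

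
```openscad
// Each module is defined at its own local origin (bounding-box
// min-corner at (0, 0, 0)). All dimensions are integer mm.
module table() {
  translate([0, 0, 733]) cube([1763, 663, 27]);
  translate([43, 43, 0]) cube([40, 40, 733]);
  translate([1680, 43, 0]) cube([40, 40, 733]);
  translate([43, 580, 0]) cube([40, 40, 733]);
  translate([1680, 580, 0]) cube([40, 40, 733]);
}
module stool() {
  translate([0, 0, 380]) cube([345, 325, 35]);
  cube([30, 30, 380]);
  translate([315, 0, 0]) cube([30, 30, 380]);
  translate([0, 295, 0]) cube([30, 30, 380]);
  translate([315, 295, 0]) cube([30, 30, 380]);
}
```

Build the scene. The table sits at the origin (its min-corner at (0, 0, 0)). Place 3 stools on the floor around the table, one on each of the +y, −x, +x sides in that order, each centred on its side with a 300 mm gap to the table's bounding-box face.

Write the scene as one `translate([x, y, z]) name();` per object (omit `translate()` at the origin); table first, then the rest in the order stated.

table();
translate([709, 963, 0]) stool();
translate([-645, 169, 0]) stool();
translate([2063, 169, 0]) stool();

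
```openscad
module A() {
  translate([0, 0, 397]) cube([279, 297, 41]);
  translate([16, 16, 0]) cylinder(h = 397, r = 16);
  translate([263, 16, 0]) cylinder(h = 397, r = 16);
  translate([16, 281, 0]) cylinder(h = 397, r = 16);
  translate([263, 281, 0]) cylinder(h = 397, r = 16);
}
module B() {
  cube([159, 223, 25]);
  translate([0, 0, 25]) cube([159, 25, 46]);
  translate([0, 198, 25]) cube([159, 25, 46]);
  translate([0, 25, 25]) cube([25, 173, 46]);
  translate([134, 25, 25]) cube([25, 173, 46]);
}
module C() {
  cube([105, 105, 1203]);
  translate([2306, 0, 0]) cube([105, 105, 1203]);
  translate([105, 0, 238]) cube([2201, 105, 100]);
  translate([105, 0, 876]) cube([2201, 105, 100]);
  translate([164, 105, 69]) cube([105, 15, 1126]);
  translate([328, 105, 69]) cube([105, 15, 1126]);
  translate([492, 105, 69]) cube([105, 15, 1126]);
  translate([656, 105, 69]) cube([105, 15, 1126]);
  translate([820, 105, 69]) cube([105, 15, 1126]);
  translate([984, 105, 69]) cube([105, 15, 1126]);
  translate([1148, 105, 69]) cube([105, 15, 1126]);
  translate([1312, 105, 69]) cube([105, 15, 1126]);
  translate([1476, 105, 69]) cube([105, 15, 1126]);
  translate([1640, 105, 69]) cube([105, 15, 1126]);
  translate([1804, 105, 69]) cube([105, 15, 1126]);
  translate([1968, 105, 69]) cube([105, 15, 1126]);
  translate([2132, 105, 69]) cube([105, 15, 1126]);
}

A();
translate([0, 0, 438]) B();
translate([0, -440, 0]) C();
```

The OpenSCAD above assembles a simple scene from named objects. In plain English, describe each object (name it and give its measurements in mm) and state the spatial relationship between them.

A is a four-legged stool. The seat is a 279×297×41 mm slab whose top surface is at z = 438 mm; four round legs, each 32 mm in diameter, run from the floor (z = 0) to the underside of the seat, each leg's axis is inset half a diameter from the nearest pair of seat edges (so the leg's bounding box is flush with the corner).

B is an open-topped rectangular box: outside dimensions 159×223×71 mm, with a uniform wall and base thickness of 25 mm. The base is a full 159×223 slab on the floor; four walls sit on top of the base. The front and back walls (the −y and +y sides) span the full width; the two side walls fit between them.

C is a fence section. Two 105×105 mm posts, 1203 mm tall, stand on the floor with a clear span of 2201 mm between their inner faces. Two horizontal rails of 105×100 mm section span the gap between the posts with their undersides at z = 238 mm and z = 876 mm, flush with the posts' −y face. 13 pickets, each 105 mm wide, 15 mm thick and 1126 mm tall, are fixed to the +y face of the rails with their bottoms at z = 69 mm, evenly spaced across the span with equal gaps (rounded down to the nearest mm) at the −x end and between each pair — any rounding remainder accumulates at the +x end.

The open box is on top of the stool. The fence section is on the floor beside the stool on its −y side.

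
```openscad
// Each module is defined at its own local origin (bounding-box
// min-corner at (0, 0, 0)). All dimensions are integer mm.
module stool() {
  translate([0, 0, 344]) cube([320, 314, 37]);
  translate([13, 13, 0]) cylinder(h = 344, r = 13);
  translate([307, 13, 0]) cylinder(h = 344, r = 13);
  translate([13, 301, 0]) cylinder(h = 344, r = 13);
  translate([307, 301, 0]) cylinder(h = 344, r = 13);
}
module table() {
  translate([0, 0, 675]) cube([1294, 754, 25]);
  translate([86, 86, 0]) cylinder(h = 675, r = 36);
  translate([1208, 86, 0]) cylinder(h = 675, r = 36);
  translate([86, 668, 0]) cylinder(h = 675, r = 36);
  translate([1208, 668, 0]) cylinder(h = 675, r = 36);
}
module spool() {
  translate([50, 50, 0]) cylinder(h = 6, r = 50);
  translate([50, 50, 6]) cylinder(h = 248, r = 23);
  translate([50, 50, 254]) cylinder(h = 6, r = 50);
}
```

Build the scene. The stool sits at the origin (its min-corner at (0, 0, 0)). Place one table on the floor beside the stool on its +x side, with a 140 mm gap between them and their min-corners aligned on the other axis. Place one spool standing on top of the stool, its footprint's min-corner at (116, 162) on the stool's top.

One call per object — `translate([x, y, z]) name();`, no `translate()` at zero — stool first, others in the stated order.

stool();
translate([460, 0, 0]) table();
translate([116, 162, 381]) spool();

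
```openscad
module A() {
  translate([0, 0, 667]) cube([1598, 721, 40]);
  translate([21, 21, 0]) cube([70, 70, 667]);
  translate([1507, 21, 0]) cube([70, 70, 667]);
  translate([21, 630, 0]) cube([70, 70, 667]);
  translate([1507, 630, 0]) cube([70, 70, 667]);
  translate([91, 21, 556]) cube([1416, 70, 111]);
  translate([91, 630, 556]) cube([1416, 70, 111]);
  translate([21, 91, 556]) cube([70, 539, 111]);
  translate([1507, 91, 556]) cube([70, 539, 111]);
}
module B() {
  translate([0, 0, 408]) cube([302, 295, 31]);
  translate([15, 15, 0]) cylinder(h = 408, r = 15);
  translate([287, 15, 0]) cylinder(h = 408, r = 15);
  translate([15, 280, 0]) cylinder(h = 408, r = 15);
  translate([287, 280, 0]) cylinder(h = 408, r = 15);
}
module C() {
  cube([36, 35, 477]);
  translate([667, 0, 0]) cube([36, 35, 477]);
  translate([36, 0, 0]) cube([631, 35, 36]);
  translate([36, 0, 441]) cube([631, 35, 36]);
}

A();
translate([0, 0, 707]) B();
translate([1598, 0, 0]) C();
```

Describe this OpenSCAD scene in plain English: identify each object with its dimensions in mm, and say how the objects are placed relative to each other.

A is a rectangular dining table. The top is 1598×721×40 mm with its upper surface at z = 707 mm. It stands on four 70×70 mm square legs, each inset 21 mm from the nearest pair of top edges, running from the floor to the underside of the top. Four apron rails, 70 mm thick and 111 mm tall, run between adjacent legs with their top edges flush with the underside of the top and their outer faces flush with the legs' outer faces.

B is a simple wooden stool: a rectangular seat 302 mm (x) by 295 mm (y), 31 mm thick, top face at z = 439 mm, on four round legs, each 30 mm in diameter. The legs rest on z = 0, each leg's axis is inset half a diameter from the nearest pair of seat edges (so the leg's bounding box is flush with the corner).

C is a rectangular picture frame lying in the x–z plane (depth along y). The opening is 631 mm wide (x) by 405 mm tall (z), surrounded by a border 36 mm wide on all four sides. The frame is 35 mm deep and is made of two full-height vertical stiles with two horizontal rails fitted between them.

The stool is on top of the table. The picture frame is against the table's +x side, with their −y faces flush.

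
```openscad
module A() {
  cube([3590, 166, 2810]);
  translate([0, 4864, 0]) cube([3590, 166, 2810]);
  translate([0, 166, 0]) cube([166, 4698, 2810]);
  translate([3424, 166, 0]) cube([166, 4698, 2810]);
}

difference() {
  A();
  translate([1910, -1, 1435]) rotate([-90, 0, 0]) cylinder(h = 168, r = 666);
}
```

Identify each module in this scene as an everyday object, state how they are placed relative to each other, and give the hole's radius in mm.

A is a house frame. The house frame has a circular hole through its front wall. The hole's radius is 666 mm.

The subtracted cylinder has r = 666 mm.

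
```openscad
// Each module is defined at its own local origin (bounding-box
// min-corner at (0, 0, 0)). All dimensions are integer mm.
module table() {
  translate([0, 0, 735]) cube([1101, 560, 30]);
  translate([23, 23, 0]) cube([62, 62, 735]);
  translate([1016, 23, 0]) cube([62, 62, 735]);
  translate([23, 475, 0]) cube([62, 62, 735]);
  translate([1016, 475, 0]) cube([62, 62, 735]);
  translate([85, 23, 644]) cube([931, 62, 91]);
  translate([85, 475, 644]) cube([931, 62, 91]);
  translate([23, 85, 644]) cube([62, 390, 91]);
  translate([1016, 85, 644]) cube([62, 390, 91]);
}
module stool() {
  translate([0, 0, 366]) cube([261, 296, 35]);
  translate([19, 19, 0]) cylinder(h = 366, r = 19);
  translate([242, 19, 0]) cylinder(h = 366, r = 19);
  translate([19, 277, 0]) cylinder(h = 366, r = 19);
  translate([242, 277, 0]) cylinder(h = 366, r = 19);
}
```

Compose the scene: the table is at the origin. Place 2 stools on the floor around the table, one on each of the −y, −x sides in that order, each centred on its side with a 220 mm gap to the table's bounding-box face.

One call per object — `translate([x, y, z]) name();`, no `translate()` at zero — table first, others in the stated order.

table();
translate([420, -516, 0]) stool();
translate([-481, 132, 0]) stool();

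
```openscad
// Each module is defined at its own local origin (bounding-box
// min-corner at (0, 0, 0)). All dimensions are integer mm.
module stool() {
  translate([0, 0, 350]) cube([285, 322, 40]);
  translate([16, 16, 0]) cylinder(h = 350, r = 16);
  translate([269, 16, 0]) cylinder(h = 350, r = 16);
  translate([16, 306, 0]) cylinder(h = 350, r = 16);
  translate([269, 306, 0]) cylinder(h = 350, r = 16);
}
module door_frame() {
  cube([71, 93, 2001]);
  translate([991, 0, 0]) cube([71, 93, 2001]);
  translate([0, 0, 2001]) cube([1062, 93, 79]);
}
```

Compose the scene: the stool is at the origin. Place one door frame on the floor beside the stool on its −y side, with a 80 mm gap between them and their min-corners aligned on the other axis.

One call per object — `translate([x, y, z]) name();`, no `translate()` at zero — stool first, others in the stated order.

stool();
translate([0, -173, 0]) door_frame();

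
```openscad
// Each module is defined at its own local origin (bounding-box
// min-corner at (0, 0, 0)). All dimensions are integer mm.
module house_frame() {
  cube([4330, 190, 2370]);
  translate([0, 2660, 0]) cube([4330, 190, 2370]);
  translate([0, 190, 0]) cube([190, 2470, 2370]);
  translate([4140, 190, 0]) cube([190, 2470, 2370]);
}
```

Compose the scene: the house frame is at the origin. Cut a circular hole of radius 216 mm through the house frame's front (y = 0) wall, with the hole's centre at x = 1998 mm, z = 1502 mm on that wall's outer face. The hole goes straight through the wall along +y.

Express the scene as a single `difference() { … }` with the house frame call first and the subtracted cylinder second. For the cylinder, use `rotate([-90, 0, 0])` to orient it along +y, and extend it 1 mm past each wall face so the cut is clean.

difference() {
  house_frame();
  translate([1998, -1, 1502]) rotate([-90, 0, 0]) cylinder(h = 192, r = 216);
}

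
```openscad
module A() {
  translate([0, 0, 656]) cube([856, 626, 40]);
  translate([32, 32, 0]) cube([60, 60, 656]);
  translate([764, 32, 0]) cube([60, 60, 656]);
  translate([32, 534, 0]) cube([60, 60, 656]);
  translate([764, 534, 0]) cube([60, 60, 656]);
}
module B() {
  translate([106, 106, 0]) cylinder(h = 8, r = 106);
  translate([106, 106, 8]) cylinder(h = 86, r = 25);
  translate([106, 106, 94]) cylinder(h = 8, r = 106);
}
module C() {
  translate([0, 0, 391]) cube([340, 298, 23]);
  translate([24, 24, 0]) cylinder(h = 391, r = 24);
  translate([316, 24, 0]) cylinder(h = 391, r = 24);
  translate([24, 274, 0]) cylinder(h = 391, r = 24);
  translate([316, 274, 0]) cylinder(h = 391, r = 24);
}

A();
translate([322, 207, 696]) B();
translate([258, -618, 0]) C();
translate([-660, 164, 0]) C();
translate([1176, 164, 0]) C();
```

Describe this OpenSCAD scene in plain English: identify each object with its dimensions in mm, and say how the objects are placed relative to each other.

A is a table with a 856×626 mm rectangular top, 40 mm thick, top surface at z = 696 mm, supported by four 60×60 mm square legs, each inset 32 mm from the nearest pair of top edges, running from the floor.

B is a spool: two coaxial disc flanges of radius 106 mm and thickness 8 mm, joined by a core cylinder of radius 25 mm and height 86 mm. The lower flange rests on z = 0 and the three cylinders share a vertical axis.

C is a four-legged stool. The seat is 340×298 mm, 23 mm thick, top at z = 414 mm. It stands on four round legs, each 48 mm in diameter, from z = 0 to the seat underside, each leg's axis is inset half a diameter from the nearest pair of seat edges (so the leg's bounding box is flush with the corner).

The spool is on top of the table, centred. Three stools sit around the table at the −y, −x, +x sides.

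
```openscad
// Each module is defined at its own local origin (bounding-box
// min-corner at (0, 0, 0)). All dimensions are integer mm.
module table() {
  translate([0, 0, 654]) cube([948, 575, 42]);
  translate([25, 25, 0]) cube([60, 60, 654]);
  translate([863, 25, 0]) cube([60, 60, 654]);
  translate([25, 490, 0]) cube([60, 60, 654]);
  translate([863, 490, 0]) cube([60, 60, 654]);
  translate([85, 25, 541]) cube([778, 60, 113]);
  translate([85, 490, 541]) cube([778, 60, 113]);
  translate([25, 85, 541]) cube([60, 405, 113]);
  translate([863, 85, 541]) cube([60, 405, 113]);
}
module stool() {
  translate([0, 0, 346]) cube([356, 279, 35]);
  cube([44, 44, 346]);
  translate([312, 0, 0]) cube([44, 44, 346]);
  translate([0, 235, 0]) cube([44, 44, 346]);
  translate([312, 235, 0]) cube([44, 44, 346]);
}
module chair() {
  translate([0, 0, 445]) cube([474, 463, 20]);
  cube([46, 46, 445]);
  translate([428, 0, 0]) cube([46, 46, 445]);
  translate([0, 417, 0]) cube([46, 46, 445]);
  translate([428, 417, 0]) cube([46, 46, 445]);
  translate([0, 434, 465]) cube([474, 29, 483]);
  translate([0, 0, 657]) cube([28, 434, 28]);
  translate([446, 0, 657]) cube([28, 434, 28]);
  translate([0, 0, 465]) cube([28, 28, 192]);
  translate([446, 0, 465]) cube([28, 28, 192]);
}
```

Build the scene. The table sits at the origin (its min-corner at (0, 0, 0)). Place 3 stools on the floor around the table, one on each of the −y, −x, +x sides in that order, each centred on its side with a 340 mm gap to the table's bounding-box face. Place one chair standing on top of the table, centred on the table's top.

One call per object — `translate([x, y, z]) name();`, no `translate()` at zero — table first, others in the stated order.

table();
translate([296, -619, 0]) stool();
translate([-696, 148, 0]) stool();
translate([1288, 148, 0]) stool();
translate([237, 56, 696]) chair();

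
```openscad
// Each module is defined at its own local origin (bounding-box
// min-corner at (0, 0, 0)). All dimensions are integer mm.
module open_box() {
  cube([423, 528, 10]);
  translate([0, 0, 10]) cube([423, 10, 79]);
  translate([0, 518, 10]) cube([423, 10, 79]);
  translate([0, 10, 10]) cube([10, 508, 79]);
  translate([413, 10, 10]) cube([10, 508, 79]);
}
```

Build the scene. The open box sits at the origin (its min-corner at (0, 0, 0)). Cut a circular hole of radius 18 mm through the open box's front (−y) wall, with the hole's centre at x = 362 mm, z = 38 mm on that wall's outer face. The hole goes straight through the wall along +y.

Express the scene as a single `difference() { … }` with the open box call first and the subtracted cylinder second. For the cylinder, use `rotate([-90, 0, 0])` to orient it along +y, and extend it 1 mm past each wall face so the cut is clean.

difference() {
  open_box();
  translate([362, -1, 38]) rotate([-90, 0, 0]) cylinder(h = 12, r = 18);
}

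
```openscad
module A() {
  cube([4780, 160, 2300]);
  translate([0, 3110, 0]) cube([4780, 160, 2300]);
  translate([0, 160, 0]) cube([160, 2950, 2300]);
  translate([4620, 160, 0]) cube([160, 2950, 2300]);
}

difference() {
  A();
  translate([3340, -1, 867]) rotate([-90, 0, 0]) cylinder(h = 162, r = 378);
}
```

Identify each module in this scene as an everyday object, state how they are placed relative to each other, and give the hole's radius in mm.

The subtracted cylinder has r = 378 mm.

A is a house frame. The house frame has a circular hole through its front wall. The hole's radius is 378 mm.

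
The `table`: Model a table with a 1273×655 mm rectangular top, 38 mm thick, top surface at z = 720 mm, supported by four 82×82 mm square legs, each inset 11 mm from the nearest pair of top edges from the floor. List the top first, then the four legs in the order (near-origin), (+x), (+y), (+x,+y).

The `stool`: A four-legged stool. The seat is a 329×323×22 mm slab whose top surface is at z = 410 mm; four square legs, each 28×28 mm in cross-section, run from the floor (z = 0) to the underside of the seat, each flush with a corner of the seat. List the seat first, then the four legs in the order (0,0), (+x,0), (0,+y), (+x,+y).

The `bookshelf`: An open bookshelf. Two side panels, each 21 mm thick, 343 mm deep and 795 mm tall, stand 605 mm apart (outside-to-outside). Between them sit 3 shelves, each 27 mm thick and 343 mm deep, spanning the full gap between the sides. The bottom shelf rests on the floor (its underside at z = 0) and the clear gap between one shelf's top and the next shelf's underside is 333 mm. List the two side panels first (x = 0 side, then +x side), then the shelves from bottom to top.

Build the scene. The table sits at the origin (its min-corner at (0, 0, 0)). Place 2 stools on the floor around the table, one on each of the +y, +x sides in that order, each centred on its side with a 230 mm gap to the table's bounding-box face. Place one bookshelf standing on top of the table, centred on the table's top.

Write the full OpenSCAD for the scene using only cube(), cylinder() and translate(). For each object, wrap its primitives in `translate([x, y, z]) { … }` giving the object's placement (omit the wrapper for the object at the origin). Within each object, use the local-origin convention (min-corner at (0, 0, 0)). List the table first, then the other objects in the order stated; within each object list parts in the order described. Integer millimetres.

translate([0, 0, 682]) cube([1273, 655, 38]);
translate([11, 11, 0]) cube([82, 82, 682]);
translate([1180, 11, 0]) cube([82, 82, 682]);
translate([11, 562, 0]) cube([82, 82, 682]);
translate([1180, 562, 0]) cube([82, 82, 682]);
translate([472, 885, 0]) {
  translate([0, 0, 388]) cube([329, 323, 22]);
  cube([28, 28, 388]);
  translate([301, 0, 0]) cube([28, 28, 388]);
  translate([0, 295, 0]) cube([28, 28, 388]);
  translate([301, 295, 0]) cube([28, 28, 388]);
}
translate([1503, 166, 0]) {
  translate([0, 0, 388]) cube([329, 323, 22]);
  cube([28, 28, 388]);
  translate([301, 0, 0]) cube([28, 28, 388]);
  translate([0, 295, 0]) cube([28, 28, 388]);
  translate([301, 295, 0]) cube([28, 28, 388]);
}
translate([334, 156, 720]) {
  cube([21, 343, 795]);
  translate([584, 0, 0]) cube([21, 343, 795]);
  translate([21, 0, 0]) cube([563, 343, 27]);
  translate([21, 0, 360]) cube([563, 343, 27]);
  translate([21, 0, 720]) cube([563, 343, 27]);
}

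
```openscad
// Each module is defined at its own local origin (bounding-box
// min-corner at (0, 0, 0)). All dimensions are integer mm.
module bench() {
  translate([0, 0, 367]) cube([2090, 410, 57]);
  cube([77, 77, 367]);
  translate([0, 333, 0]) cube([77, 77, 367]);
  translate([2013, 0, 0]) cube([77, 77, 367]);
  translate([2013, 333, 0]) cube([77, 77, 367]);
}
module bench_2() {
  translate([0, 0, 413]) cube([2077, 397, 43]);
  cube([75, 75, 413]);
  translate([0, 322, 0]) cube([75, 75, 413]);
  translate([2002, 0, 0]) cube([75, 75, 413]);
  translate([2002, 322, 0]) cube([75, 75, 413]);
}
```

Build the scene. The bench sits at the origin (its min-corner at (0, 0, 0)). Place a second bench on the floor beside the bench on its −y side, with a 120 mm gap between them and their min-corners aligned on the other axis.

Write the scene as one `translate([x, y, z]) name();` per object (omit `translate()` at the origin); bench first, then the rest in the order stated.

bench();
translate([0, -517, 0]) bench_2();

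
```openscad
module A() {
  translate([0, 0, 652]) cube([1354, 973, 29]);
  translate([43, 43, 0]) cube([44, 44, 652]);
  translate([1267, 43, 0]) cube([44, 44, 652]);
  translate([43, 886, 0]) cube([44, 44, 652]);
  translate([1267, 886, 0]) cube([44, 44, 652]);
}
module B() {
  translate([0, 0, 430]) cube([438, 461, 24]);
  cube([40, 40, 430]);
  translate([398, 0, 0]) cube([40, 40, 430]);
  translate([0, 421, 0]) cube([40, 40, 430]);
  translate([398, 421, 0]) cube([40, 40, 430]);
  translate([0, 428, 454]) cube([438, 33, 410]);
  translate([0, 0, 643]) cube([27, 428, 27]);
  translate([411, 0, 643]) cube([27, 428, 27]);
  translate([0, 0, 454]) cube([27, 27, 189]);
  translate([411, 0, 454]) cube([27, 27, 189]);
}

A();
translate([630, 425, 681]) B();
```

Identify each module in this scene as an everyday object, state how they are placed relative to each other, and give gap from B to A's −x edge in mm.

The chair's min-x is at 630; the table's min-x is 0; gap = 630 mm.

A is a table. B is a chair. The chair is on top of the table. The gap from the chair to the table's −x edge is 630 mm.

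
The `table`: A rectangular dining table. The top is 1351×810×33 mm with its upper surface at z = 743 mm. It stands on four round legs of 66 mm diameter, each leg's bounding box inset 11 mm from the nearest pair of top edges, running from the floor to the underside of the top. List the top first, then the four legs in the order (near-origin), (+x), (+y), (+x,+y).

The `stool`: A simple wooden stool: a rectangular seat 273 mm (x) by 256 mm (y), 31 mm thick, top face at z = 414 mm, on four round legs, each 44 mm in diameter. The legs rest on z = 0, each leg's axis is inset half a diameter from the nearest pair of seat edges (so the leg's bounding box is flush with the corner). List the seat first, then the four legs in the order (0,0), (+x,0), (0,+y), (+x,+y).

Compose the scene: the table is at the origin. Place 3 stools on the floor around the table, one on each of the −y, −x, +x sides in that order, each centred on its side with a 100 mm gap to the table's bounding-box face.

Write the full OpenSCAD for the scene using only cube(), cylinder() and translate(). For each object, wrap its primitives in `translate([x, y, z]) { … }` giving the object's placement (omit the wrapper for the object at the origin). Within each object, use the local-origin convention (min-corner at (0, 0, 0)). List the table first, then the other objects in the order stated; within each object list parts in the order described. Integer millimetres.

translate([0, 0, 710]) cube([1351, 810, 33]);
translate([44, 44, 0]) cylinder(h = 710, r = 33);
translate([1307, 44, 0]) cylinder(h = 710, r = 33);
translate([44, 766, 0]) cylinder(h = 710, r = 33);
translate([1307, 766, 0]) cylinder(h = 710, r = 33);
translate([539, -356, 0]) {
  translate([0, 0, 383]) cube([273, 256, 31]);
  translate([22, 22, 0]) cylinder(h = 383, r = 22);
  translate([251, 22, 0]) cylinder(h = 383, r = 22);
  translate([22, 234, 0]) cylinder(h = 383, r = 22);
  translate([251, 234, 0]) cylinder(h = 383, r = 22);
}
translate([-373, 277, 0]) {
  translate([0, 0, 383]) cube([273, 256, 31]);
  translate([22, 22, 0]) cylinder(h = 383, r = 22);
  translate([251, 22, 0]) cylinder(h = 383, r = 22);
  translate([22, 234, 0]) cylinder(h = 383, r = 22);
  translate([251, 234, 0]) cylinder(h = 383, r = 22);
}
translate([1451, 277, 0]) {
  translate([0, 0, 383]) cube([273, 256, 31]);
  translate([22, 22, 0]) cylinder(h = 383, r = 22);
  translate([251, 22, 0]) cylinder(h = 383, r = 22);
  translate([22, 234, 0]) cylinder(h = 383, r = 22);
  translate([251, 234, 0]) cylinder(h = 383, r = 22);
}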